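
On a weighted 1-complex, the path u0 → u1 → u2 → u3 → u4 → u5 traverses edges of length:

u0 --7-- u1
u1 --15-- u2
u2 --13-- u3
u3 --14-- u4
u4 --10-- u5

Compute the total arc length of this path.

Arc length = 7 + 15 + 13 + 14 + 10 = 59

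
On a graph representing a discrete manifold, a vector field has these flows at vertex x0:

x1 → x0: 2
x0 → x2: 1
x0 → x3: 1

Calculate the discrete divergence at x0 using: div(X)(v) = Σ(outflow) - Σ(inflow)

Divergence = sum of outgoing flows = (-2) + 1 + 1 = 0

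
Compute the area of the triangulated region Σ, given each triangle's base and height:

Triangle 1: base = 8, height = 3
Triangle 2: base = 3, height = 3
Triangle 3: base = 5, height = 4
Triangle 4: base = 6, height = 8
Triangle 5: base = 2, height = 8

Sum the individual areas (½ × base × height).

(1/2)×8×3 + (1/2)×3×3 + (1/2)×5×4 + (1/2)×6×8 + (1/2)×2×8 = 58.5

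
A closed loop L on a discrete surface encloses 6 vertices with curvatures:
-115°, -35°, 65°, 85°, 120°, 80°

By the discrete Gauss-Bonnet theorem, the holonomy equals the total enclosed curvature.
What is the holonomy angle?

Holonomy = total enclosed curvature = (-115°) + (-35°) + 65° + 85° + 120° + 80° = 200°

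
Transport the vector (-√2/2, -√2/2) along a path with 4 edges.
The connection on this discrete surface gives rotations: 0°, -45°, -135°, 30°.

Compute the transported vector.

Total rotation: 0° + (-45°) + (-135°) + 30° = -150°. Final vector: (0.2588, 0.9659)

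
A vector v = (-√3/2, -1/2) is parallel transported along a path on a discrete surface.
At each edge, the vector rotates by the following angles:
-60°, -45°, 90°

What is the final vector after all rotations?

Total rotation: (-60°) + (-45°) + 90° = -15°. Final vector: (-0.9659, -0.2588)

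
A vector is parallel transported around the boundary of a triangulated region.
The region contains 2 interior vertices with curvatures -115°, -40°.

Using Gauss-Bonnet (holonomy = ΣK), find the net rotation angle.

Holonomy = total enclosed curvature = (-115°) + (-40°) = -155°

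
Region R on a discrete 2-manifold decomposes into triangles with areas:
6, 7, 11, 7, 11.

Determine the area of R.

6 + 7 + 11 + 7 + 11 = 42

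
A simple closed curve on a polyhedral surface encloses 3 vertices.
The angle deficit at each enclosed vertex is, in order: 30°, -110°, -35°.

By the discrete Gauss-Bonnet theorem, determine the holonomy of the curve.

Holonomy = total enclosed curvature = 30° + (-110°) + (-35°) = -115°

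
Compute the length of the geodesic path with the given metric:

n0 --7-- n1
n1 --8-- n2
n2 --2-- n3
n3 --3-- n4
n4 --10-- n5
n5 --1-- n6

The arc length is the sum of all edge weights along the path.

Arc length = 7 + 8 + 2 + 3 + 10 + 1 = 31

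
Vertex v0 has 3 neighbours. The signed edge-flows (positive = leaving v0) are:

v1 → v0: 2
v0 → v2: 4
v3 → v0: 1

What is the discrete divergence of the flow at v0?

Divergence = sum of outgoing flows = (-2) + 4 + (-1) = 1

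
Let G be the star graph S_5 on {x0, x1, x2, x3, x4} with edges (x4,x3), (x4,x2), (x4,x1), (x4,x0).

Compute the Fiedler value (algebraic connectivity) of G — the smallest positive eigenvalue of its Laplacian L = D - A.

The star S_5 is the complete bipartite graph K_{1,4} (one hub of degree 4, 4 leaves of degree 1). The Laplacian spectrum of K_{p,q} is 0, p (multiplicity q−1), q (multiplicity p−1), p+q. With p = 1, q = 4: 0 once, 1 with multiplicity 3, and 5 once. (Check: trace L = sum of degrees = 8 = 3·1 + 5.)
Laplacian eigenvalues: [0.0, 1.0, 1.0, 1.0, 5.0]. Algebraic connectivity (smallest non-zero eigenvalue) = 1.0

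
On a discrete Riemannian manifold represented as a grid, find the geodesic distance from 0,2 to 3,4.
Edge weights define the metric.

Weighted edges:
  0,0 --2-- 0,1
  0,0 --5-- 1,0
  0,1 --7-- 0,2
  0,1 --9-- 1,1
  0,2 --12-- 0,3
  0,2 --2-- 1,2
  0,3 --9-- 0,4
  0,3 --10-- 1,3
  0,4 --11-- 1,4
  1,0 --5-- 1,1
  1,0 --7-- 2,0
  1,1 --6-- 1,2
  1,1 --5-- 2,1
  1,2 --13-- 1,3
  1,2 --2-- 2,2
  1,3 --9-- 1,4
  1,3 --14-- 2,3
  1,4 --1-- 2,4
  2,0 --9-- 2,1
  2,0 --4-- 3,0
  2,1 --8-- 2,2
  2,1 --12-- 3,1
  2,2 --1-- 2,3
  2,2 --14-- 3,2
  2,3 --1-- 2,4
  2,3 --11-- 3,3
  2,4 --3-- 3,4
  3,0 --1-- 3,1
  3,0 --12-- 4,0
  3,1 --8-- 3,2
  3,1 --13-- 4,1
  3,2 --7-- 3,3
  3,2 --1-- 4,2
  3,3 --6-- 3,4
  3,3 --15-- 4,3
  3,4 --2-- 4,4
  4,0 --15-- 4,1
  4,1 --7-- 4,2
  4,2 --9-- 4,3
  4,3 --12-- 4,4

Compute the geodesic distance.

Shortest path: 0,2 → 1,2 → 2,2 → 2,3 → 2,4 → 3,4, total weight = 9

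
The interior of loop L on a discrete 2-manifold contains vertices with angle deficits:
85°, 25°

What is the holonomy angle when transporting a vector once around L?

Holonomy = total enclosed curvature = 85° + 25° = 110°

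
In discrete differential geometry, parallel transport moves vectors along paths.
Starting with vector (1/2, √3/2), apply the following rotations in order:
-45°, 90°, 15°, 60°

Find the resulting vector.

Total rotation: (-45°) + 90° + 15° + 60° = 120°. Final vector: (-1, 0)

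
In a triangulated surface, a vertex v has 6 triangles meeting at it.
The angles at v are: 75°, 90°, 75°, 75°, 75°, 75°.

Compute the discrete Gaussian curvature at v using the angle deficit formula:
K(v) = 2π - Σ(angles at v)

Sum of angles = 465°. K = 360° - 465° = -105° = -7π/12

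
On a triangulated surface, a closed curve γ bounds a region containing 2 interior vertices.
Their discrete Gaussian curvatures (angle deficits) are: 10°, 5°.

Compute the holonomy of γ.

Holonomy = total enclosed curvature = 10° + 5° = 15°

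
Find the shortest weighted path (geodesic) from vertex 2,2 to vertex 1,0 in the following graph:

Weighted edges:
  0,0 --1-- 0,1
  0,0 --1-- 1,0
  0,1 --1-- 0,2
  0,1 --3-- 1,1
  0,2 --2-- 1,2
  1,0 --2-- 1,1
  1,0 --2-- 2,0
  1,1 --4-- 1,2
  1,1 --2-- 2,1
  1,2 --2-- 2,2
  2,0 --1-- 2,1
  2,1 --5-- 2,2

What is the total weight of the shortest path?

Shortest path: 2,2 → 1,2 → 0,2 → 0,1 → 0,0 → 1,0, total weight = 7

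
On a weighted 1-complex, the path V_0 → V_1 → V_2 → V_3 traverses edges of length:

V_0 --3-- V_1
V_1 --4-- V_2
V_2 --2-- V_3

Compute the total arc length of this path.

Arc length = 3 + 4 + 2 = 9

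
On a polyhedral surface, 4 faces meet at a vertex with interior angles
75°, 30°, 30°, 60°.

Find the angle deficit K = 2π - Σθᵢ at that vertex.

Sum of angles = 195°. K = 360° - 195° = 165° = 11π/12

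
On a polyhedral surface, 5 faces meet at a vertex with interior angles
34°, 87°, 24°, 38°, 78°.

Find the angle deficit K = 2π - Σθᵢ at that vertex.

Sum of angles = 261°. K = 360° - 261° = 99° = 11π/20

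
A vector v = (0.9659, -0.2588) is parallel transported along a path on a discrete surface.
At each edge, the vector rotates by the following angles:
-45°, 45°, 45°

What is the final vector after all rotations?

Total rotation: (-45°) + 45° + 45° = 45°. Final vector: (0.8660, 0.5000)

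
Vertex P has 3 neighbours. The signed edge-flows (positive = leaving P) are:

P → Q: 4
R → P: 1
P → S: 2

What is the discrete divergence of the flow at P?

Divergence = sum of outgoing flows = 4 + (-1) + 2 = 5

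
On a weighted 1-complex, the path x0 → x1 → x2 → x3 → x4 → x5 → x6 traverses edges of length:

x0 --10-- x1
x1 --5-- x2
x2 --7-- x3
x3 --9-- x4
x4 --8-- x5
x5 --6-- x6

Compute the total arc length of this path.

Arc length = 10 + 5 + 7 + 9 + 8 + 6 = 45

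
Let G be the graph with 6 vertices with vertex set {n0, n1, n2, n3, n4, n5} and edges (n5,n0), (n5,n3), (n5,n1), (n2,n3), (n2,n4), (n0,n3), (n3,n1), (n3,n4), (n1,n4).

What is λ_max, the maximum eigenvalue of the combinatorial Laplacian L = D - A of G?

Degrees: deg(n0) = 2, deg(n1) = 3, deg(n2) = 2, deg(n3) = 5, deg(n4) = 3, deg(n5) = 3.
L = D − A with rows/columns ordered (n0, n1, n2, n3, n4, n5):
  [ 2,  0,  0, -1,  0, -1]
  [ 0,  3,  0, -1, -1, -1]
  [ 0,  0,  2, -1, -1,  0]
  [-1, -1, -1,  5, -1, -1]
  [ 0, -1, -1, -1,  3,  0]
  [-1, -1,  0, -1,  0,  3]
Characteristic polynomial: det(λI − L) = λ(λ² − 5λ + 5)(λ² − 7λ + 11)(λ − 6).
Roots: λ = 0; (λ² − 5λ + 5) = 0 ⇒ λ = (5 ± √5)/2 ≈ 1.382, 3.618; (λ² − 7λ + 11) = 0 ⇒ λ = (7 ± √5)/2 ≈ 2.382, 4.618; (λ − 6) = 0 ⇒ λ = 6.
(Check: the roots sum (with multiplicity) to 18, matching trace L = Σdeg = 2·9 = 18.)
Laplacian eigenvalues: [0.0, 1.382, 2.382, 3.618, 4.618, 6.0]. Largest eigenvalue (spectral radius) = 6.0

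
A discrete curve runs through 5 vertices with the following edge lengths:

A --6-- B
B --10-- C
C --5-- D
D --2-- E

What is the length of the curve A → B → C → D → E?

Arc length = 6 + 10 + 5 + 2 = 23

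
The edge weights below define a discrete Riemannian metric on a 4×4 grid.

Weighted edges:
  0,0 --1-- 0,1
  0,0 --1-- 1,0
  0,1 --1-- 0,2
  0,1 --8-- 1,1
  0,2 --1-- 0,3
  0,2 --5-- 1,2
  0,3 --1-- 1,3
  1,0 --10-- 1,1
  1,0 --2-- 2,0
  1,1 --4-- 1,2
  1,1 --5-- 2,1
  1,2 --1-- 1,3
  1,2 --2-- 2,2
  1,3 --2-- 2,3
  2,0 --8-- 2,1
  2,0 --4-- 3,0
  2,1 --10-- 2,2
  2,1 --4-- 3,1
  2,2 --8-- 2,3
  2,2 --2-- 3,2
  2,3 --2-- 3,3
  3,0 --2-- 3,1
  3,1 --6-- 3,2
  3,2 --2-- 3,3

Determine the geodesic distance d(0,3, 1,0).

Shortest path: 0,3 → 0,2 → 0,1 → 0,0 → 1,0, total weight = 4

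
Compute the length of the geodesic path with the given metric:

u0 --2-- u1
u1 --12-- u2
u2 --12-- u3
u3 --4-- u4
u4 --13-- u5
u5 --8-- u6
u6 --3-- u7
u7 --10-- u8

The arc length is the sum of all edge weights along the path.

Arc length = 2 + 12 + 12 + 4 + 13 + 8 + 3 + 10 = 64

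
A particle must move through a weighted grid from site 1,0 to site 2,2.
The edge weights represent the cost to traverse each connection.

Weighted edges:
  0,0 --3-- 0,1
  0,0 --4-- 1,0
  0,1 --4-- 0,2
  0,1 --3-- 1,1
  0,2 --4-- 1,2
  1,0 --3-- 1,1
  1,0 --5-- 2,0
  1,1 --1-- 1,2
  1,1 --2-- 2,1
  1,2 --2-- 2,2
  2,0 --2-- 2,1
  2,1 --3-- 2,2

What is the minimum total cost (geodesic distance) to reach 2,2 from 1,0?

Shortest path: 1,0 → 1,1 → 1,2 → 2,2, total weight = 6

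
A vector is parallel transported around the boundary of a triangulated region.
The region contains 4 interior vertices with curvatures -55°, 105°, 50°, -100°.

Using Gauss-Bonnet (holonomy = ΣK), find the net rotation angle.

Holonomy = total enclosed curvature = (-55°) + 105° + 50° + (-100°) = 0°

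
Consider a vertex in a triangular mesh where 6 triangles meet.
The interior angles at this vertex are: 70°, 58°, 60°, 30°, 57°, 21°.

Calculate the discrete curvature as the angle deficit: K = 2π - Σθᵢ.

Sum of angles = 296°. K = 360° - 296° = 64° = 16π/45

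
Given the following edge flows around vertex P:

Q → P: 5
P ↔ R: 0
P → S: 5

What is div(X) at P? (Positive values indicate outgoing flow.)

Divergence = sum of outgoing flows = (-5) + 0 + 5 = 0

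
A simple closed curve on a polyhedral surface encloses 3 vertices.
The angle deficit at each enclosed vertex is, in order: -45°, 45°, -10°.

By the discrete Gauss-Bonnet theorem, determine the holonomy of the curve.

Holonomy = total enclosed curvature = (-45°) + 45° + (-10°) = -10°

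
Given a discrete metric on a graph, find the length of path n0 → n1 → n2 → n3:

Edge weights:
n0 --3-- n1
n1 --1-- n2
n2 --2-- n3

Arc length = 3 + 1 + 2 = 6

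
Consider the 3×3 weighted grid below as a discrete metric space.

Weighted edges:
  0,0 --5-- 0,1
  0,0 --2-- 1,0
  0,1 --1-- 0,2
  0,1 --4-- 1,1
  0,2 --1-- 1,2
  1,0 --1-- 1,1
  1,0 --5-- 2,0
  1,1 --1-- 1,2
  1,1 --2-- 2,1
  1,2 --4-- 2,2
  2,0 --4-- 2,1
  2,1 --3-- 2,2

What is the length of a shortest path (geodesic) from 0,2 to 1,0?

Shortest path: 0,2 → 1,2 → 1,1 → 1,0, total weight = 3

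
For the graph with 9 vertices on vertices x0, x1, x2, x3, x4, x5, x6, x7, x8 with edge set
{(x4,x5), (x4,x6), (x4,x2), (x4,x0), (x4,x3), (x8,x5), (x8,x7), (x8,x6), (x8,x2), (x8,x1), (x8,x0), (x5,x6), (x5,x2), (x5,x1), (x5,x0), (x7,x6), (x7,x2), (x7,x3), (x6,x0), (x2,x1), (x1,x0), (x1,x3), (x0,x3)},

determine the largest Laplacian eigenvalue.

Degrees: deg(x0) = 6, deg(x1) = 5, deg(x2) = 5, deg(x3) = 4, deg(x4) = 5, deg(x5) = 6, deg(x6) = 5, deg(x7) = 4, deg(x8) = 6.
L = D − A with rows/columns ordered (x0, x1, x2, x3, x4, x5, x6, x7, x8):
  [ 6, -1,  0, -1, -1, -1, -1,  0, -1]
  [-1,  5, -1, -1,  0, -1,  0,  0, -1]
  [ 0, -1,  5,  0, -1, -1,  0, -1, -1]
  [-1, -1,  0,  4, -1,  0,  0, -1,  0]
  [-1,  0, -1, -1,  5, -1, -1,  0,  0]
  [-1, -1, -1,  0, -1,  6, -1,  0, -1]
  [-1,  0,  0,  0, -1, -1,  5, -1, -1]
  [ 0,  0, -1, -1,  0,  0, -1,  4, -1]
  [-1, -1, -1,  0,  0, -1, -1, -1,  6]
Characteristic polynomial: det(λI − L) = λ(λ² − 11λ + 27)²(λ² − 12λ + 33)(λ − 5)(λ − 7).
Roots: λ = 0; (λ² − 11λ + 27) = 0 ⇒ λ = (11 ± √13)/2 ≈ 3.6972, 7.3028 (multiplicity 2); (λ² − 12λ + 33) = 0 ⇒ λ = 6 ± √3 ≈ 4.2679, 7.7321; (λ − 5) = 0 ⇒ λ = 5; (λ − 7) = 0 ⇒ λ = 7.
(Check: the roots sum (with multiplicity) to 46, matching trace L = Σdeg = 2·23 = 46.)
Laplacian eigenvalues: [0.0, 3.6972, 3.6972, 4.2679, 5.0, 7.0, 7.3028, 7.3028, 7.7321]. Largest eigenvalue (spectral radius) = 7.7321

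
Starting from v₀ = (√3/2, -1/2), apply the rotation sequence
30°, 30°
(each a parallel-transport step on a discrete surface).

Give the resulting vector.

Total rotation: 30° + 30° = 60°. Final vector: (0.8660, 0.5000)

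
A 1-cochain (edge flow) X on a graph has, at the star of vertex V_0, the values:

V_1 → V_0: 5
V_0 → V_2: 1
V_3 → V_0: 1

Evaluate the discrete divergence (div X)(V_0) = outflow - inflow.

Divergence = sum of outgoing flows = (-5) + 1 + (-1) = -5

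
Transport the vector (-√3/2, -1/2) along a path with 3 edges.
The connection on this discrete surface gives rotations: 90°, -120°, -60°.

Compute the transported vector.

Total rotation: 90° + (-120°) + (-60°) = -90°. Final vector: (-0.5000, 0.8660)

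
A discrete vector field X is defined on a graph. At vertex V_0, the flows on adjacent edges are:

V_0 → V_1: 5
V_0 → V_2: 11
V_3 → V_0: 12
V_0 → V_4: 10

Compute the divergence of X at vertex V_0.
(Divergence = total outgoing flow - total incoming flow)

Divergence = sum of outgoing flows = 5 + 11 + (-12) + 10 = 14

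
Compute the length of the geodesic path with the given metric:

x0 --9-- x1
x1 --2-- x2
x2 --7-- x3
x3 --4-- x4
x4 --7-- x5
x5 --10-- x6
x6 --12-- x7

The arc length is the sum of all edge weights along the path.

Arc length = 9 + 2 + 7 + 4 + 7 + 10 + 12 = 51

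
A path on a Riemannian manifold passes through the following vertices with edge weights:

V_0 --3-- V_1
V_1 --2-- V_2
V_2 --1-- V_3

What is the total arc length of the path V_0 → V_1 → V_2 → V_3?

Arc length = 3 + 2 + 1 = 6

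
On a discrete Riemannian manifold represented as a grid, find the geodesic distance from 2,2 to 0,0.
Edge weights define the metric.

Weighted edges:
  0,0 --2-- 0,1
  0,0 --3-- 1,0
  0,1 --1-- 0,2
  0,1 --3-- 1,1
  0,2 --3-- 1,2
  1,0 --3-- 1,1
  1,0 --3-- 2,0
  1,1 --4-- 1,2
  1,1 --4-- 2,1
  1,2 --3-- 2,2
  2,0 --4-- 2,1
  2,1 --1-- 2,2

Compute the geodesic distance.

Shortest path: 2,2 → 1,2 → 0,2 → 0,1 → 0,0, total weight = 9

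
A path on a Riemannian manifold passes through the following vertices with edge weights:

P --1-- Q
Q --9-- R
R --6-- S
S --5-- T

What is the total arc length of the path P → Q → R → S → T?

Arc length = 1 + 9 + 6 + 5 = 21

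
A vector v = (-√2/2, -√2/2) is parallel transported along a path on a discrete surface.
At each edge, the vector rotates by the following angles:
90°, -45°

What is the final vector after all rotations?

Total rotation: 90° + (-45°) = 45°. Final vector: (0, -1)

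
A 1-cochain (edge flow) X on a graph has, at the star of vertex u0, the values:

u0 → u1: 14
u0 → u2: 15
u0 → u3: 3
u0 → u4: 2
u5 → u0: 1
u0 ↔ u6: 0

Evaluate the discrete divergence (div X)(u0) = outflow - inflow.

Divergence = sum of outgoing flows = 14 + 15 + 3 + 2 + (-1) + 0 = 33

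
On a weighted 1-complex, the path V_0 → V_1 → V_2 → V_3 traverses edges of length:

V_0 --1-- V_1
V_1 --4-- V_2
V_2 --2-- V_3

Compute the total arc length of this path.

Arc length = 1 + 4 + 2 = 7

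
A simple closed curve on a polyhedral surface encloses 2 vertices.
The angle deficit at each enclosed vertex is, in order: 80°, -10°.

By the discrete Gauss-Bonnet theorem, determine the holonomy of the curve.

Holonomy = total enclosed curvature = 80° + (-10°) = 70°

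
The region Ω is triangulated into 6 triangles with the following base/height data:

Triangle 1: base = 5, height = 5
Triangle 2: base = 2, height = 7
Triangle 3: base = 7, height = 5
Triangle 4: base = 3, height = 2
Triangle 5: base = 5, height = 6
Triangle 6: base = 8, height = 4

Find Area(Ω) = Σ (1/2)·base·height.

(1/2)×5×5 + (1/2)×2×7 + (1/2)×7×5 + (1/2)×3×2 + (1/2)×5×6 + (1/2)×8×4 = 71.0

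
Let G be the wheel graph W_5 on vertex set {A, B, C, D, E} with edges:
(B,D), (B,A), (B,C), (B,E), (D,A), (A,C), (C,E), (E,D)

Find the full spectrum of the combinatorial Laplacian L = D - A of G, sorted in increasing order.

The wheel W_5 is the join K_1 ∨ C_4 (a hub joined to every vertex of a cycle of length 4). For a join G ∨ H (G on p vertices, H on q vertices) the Laplacian spectrum is 0, p+q, the eigenvalues of L(G) other than one 0 each shifted by +q, and the eigenvalues of L(H) other than one 0 each shifted by +p. With G = K_1 (p = 1, nothing left after dropping its 0) and H = C_4 (q = 4, eigenvalues 2 − 2cos(2πk/4), k = 0, …, 3; drop k = 0), the spectrum of W_5 is 0, 5, and 1 + (2 − 2cos(2πk/4)) = 3 − 2cos(2πk/4) for k = 1, …, 3:
k=1: 3 − 2cos(π/2) = 3.0; k=2: 3 − 2cos(π) = 5.0; k=3: 3 − 2cos(3π/2) = 3.0.
Laplacian eigenvalues (increasing order): [0.0, 3.0, 3.0, 5.0, 5.0]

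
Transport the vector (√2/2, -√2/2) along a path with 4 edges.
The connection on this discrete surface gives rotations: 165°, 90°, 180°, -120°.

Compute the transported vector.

Total rotation: 165° + 90° + 180° + (-120°) = 315° ≡ -45° (mod 360°). Final vector: (0, -1)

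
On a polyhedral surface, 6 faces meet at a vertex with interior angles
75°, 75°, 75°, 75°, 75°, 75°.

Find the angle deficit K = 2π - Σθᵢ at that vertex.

Sum of angles = 450°. K = 360° - 450° = -90° = -π/2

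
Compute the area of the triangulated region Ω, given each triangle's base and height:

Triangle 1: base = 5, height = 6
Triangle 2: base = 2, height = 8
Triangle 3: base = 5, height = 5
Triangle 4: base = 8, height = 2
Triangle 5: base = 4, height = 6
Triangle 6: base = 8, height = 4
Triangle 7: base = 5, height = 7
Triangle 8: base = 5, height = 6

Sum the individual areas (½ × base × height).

(1/2)×5×6 + (1/2)×2×8 + (1/2)×5×5 + (1/2)×8×2 + (1/2)×4×6 + (1/2)×8×4 + (1/2)×5×7 + (1/2)×5×6 = 104.0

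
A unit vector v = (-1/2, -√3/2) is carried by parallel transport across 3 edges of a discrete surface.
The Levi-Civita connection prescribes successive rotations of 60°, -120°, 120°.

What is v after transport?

Total rotation: 60° + (-120°) + 120° = 60°. Final vector: (0.5000, -0.8660)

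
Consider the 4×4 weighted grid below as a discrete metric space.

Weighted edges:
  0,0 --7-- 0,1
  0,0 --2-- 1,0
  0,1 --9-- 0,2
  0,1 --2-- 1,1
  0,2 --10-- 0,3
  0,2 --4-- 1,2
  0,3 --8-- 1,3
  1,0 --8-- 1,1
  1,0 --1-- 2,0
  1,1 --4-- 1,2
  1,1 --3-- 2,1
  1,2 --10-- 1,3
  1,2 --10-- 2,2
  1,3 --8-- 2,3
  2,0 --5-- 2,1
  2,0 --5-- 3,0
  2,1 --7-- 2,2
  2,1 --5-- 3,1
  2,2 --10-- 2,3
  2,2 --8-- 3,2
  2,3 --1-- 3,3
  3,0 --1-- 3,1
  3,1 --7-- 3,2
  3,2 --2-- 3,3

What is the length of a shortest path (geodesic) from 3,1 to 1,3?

Shortest path: 3,1 → 3,2 → 3,3 → 2,3 → 1,3, total weight = 18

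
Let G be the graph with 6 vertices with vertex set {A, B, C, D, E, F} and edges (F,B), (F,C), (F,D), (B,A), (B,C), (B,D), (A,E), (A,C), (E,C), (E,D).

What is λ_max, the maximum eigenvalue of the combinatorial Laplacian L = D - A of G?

Degrees: deg(A) = 3, deg(B) = 4, deg(C) = 4, deg(D) = 3, deg(E) = 3, deg(F) = 3.
L = D − A with rows/columns ordered (A, B, C, D, E, F):
  [ 3, -1, -1,  0, -1,  0]
  [-1,  4, -1, -1,  0, -1]
  [-1, -1,  4,  0, -1, -1]
  [ 0, -1,  0,  3, -1, -1]
  [-1,  0, -1, -1,  3,  0]
  [ 0, -1, -1, -1,  0,  3]
Characteristic polynomial: det(λI − L) = λ(λ² − 8λ + 13)(λ − 3)(λ − 4)(λ − 5).
Roots: λ = 0; (λ² − 8λ + 13) = 0 ⇒ λ = 4 ± √3 ≈ 2.2679, 5.7321; (λ − 3) = 0 ⇒ λ = 3; (λ − 4) = 0 ⇒ λ = 4; (λ − 5) = 0 ⇒ λ = 5.
(Check: the roots sum (with multiplicity) to 20, matching trace L = Σdeg = 2·10 = 20.)
Laplacian eigenvalues: [0.0, 2.2679, 3.0, 4.0, 5.0, 5.7321]. Largest eigenvalue (spectral radius) = 5.7321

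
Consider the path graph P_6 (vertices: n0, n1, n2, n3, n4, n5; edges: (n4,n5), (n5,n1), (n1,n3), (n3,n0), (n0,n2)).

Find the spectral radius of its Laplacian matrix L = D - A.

The path graph P_n has Laplacian eigenvalues λ_k = 2 − 2cos(kπ/n), k = 0, 1, …, n−1. Here n = 6:
k=0: 2 − 2cos(0) = 0.0; k=1: 2 − 2cos(π/6) = 0.2679; k=2: 2 − 2cos(π/3) = 1.0; k=3: 2 − 2cos(π/2) = 2.0; k=4: 2 − 2cos(2π/3) = 3.0; k=5: 2 − 2cos(5π/6) = 3.7321.
Laplacian eigenvalues: [0.0, 0.2679, 1.0, 2.0, 3.0, 3.7321]. Largest eigenvalue (spectral radius) = 3.7321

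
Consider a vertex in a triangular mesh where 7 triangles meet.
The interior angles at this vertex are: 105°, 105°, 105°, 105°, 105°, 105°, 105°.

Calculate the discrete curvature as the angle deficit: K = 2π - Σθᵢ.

Sum of angles = 735°. K = 360° - 735° = -375°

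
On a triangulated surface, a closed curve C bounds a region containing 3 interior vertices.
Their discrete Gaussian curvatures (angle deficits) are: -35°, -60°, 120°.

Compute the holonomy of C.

Holonomy = total enclosed curvature = (-35°) + (-60°) + 120° = 25°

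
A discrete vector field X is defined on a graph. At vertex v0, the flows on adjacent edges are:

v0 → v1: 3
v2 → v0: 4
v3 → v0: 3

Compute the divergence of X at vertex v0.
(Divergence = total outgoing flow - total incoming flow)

Divergence = sum of outgoing flows = 3 + (-4) + (-3) = -4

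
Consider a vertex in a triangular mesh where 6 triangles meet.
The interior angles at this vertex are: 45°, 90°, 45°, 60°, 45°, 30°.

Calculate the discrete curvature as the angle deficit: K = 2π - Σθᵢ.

Sum of angles = 315°. K = 360° - 315° = 45° = π/4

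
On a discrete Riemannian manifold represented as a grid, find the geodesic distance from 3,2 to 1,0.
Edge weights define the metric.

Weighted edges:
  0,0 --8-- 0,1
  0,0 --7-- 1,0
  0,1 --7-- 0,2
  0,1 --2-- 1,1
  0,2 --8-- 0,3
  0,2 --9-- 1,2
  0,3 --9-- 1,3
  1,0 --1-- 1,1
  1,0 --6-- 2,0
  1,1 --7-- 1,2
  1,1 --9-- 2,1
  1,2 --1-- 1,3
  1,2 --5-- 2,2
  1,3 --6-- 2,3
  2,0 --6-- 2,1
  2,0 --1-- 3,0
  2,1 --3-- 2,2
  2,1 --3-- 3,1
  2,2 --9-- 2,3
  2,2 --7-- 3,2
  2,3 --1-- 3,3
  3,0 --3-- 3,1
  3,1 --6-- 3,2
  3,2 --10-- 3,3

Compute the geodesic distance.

Shortest path: 3,2 → 3,1 → 3,0 → 2,0 → 1,0, total weight = 16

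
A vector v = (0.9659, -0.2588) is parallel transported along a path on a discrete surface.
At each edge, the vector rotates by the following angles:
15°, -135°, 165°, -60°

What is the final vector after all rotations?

Total rotation: 15° + (-135°) + 165° + (-60°) = -15°. Final vector: (0.8660, -0.5000)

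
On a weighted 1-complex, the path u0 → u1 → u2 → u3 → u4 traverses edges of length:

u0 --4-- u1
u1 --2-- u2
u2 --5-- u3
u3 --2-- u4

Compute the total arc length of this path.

Arc length = 4 + 2 + 5 + 2 = 13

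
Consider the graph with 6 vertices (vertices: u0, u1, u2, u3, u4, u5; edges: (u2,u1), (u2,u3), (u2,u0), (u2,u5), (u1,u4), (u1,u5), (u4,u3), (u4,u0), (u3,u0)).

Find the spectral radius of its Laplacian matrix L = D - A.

Degrees: deg(u0) = 3, deg(u1) = 3, deg(u2) = 4, deg(u3) = 3, deg(u4) = 3, deg(u5) = 2.
L = D − A with rows/columns ordered (u0, u1, u2, u3, u4, u5):
  [ 3,  0, -1, -1, -1,  0]
  [ 0,  3, -1,  0, -1, -1]
  [-1, -1,  4, -1,  0, -1]
  [-1,  0, -1,  3, -1,  0]
  [-1, -1,  0, -1,  3,  0]
  [ 0, -1, -1,  0,  0,  2]
Characteristic polynomial: det(λI − L) = λ(λ² − 7λ + 8)(λ − 3)(λ − 4)².
Roots: λ = 0; (λ² − 7λ + 8) = 0 ⇒ λ = (7 ± √17)/2 ≈ 1.4384, 5.5616; (λ − 3) = 0 ⇒ λ = 3; (λ − 4) = 0 ⇒ λ = 4 (multiplicity 2).
(Check: the roots sum (with multiplicity) to 18, matching trace L = Σdeg = 2·9 = 18.)
Laplacian eigenvalues: [0.0, 1.4384, 3.0, 4.0, 4.0, 5.5616]. Largest eigenvalue (spectral radius) = 5.5616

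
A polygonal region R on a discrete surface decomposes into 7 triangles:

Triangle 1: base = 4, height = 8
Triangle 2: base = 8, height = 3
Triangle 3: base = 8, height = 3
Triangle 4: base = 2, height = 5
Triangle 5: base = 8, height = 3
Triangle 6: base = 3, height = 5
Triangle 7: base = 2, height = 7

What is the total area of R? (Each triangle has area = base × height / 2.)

(1/2)×4×8 + (1/2)×8×3 + (1/2)×8×3 + (1/2)×2×5 + (1/2)×8×3 + (1/2)×3×5 + (1/2)×2×7 = 71.5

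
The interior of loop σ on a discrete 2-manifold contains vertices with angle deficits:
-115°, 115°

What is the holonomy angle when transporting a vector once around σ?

Holonomy = total enclosed curvature = (-115°) + 115° = 0°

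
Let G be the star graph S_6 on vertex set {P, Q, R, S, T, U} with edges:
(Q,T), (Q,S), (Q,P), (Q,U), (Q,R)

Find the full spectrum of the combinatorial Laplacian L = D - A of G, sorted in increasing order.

The star S_6 is the complete bipartite graph K_{1,5} (one hub of degree 5, 5 leaves of degree 1). The Laplacian spectrum of K_{p,q} is 0, p (multiplicity q−1), q (multiplicity p−1), p+q. With p = 1, q = 5: 0 once, 1 with multiplicity 4, and 6 once. (Check: trace L = sum of degrees = 10 = 4·1 + 6.)
Laplacian eigenvalues (increasing order): [0.0, 1.0, 1.0, 1.0, 1.0, 6.0]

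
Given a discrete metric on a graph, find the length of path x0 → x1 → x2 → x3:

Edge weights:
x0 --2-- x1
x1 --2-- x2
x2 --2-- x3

Arc length = 2 + 2 + 2 = 6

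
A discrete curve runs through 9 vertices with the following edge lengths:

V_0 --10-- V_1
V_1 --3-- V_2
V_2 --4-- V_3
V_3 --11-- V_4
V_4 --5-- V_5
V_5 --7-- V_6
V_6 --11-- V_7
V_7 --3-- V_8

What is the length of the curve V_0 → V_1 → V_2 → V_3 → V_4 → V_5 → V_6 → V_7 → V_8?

Arc length = 10 + 3 + 4 + 11 + 5 + 7 + 11 + 3 = 54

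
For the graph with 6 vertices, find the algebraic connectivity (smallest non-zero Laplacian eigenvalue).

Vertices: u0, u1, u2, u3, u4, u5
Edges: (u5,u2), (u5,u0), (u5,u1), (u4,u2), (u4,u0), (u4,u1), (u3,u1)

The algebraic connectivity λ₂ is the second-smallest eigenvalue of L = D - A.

Degrees: deg(u0) = 2, deg(u1) = 3, deg(u2) = 2, deg(u3) = 1, deg(u4) = 3, deg(u5) = 3.
L = D − A with rows/columns ordered (u0, u1, u2, u3, u4, u5):
  [ 2,  0,  0,  0, -1, -1]
  [ 0,  3,  0, -1, -1, -1]
  [ 0,  0,  2,  0, -1, -1]
  [ 0, -1,  0,  1,  0,  0]
  [-1, -1, -1,  0,  3,  0]
  [-1, -1, -1,  0,  0,  3]
Characteristic polynomial: det(λI − L) = λ(λ² − 6λ + 4)(λ − 2)(λ − 3)².
Roots: λ = 0; (λ² − 6λ + 4) = 0 ⇒ λ = 3 ± √5 ≈ 0.7639, 5.2361; (λ − 2) = 0 ⇒ λ = 2; (λ − 3) = 0 ⇒ λ = 3 (multiplicity 2).
(Check: the roots sum (with multiplicity) to 14, matching trace L = Σdeg = 2·7 = 14.)
Laplacian eigenvalues: [0.0, 0.7639, 2.0, 3.0, 3.0, 5.2361]. Algebraic connectivity (smallest non-zero eigenvalue) = 0.7639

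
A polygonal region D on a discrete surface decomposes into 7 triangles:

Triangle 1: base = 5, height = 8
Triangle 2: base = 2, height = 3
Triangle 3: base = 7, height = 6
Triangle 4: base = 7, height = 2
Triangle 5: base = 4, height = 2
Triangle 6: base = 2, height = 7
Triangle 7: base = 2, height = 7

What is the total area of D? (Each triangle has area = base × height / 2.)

(1/2)×5×8 + (1/2)×2×3 + (1/2)×7×6 + (1/2)×7×2 + (1/2)×4×2 + (1/2)×2×7 + (1/2)×2×7 = 69.0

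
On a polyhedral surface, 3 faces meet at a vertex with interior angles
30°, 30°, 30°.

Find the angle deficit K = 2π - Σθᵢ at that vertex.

Sum of angles = 90°. K = 360° - 90° = 270° = 3π/2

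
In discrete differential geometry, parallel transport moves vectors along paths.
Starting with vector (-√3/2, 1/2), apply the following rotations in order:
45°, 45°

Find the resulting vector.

Total rotation: 45° + 45° = 90°. Final vector: (-0.5000, -0.8660)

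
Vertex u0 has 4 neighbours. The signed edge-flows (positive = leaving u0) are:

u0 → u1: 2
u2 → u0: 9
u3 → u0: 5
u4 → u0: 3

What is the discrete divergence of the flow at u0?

Divergence = sum of outgoing flows = 2 + (-9) + (-5) + (-3) = -15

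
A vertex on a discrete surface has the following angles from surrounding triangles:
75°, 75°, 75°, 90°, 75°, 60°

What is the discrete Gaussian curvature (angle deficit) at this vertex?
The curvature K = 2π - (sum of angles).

Sum of angles = 450°. K = 360° - 450° = -90° = -π/2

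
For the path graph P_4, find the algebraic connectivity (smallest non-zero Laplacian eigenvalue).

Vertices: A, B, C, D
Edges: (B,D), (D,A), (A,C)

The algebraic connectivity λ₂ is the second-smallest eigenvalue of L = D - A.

The path graph P_n has Laplacian eigenvalues λ_k = 2 − 2cos(kπ/n), k = 0, 1, …, n−1. Here n = 4:
k=0: 2 − 2cos(0) = 0.0; k=1: 2 − 2cos(π/4) = 0.5858; k=2: 2 − 2cos(π/2) = 2.0; k=3: 2 − 2cos(3π/4) = 3.4142.
Laplacian eigenvalues: [0.0, 0.5858, 2.0, 3.4142]. Algebraic connectivity (smallest non-zero eigenvalue) = 0.5858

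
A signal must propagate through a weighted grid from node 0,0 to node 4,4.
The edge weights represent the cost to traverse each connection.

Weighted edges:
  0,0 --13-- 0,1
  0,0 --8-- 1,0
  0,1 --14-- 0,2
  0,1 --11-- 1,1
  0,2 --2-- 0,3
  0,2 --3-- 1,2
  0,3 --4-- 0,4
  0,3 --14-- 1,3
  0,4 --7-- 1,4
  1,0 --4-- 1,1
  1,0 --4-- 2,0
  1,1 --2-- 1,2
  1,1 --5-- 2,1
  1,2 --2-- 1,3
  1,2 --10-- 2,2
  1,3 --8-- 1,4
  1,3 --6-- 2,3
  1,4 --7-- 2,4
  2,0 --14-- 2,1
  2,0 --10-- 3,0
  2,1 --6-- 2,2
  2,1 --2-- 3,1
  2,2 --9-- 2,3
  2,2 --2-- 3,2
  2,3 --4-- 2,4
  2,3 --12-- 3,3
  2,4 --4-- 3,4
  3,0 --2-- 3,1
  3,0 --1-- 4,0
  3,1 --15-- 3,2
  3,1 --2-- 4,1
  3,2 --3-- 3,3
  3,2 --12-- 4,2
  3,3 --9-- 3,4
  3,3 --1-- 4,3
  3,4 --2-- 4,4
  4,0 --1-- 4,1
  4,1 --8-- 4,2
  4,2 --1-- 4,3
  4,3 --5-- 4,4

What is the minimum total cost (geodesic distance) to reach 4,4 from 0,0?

Shortest path: 0,0 → 1,0 → 1,1 → 1,2 → 1,3 → 2,3 → 2,4 → 3,4 → 4,4, total weight = 32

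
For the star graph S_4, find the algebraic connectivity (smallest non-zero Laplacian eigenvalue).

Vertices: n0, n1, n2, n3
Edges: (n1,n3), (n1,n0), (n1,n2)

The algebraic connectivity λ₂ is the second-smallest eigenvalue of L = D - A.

The star S_4 is the complete bipartite graph K_{1,3} (one hub of degree 3, 3 leaves of degree 1). The Laplacian spectrum of K_{p,q} is 0, p (multiplicity q−1), q (multiplicity p−1), p+q. With p = 1, q = 3: 0 once, 1 with multiplicity 2, and 4 once. (Check: trace L = sum of degrees = 6 = 2·1 + 4.)
Laplacian eigenvalues: [0.0, 1.0, 1.0, 4.0]. Algebraic connectivity (smallest non-zero eigenvalue) = 1.0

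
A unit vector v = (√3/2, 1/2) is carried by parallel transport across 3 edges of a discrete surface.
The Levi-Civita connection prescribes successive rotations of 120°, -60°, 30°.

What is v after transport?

Total rotation: 120° + (-60°) + 30° = 90°. Final vector: (-0.5000, 0.8660)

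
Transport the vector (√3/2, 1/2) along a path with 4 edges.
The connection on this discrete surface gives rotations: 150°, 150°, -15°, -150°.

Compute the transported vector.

Total rotation: 150° + 150° + (-15°) + (-150°) = 135°. Final vector: (-0.9659, 0.2588)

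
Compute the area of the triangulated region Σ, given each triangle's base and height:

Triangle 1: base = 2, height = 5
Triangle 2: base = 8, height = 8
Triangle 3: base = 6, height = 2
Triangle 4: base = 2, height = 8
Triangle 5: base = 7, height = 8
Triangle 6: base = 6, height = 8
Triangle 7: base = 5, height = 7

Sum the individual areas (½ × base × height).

(1/2)×2×5 + (1/2)×8×8 + (1/2)×6×2 + (1/2)×2×8 + (1/2)×7×8 + (1/2)×6×8 + (1/2)×5×7 = 120.5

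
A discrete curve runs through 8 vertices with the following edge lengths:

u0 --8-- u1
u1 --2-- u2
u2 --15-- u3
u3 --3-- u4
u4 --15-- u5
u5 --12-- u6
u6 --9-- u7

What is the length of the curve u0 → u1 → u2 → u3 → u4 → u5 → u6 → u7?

Arc length = 8 + 2 + 15 + 3 + 15 + 12 + 9 = 64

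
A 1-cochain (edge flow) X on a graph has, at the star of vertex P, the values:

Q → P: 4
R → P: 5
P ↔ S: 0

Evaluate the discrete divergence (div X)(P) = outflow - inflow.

Divergence = sum of outgoing flows = (-4) + (-5) + 0 = -9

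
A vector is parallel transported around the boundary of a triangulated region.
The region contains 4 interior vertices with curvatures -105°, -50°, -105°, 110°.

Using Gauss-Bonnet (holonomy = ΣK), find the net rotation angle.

Holonomy = total enclosed curvature = (-105°) + (-50°) + (-105°) + 110° = -150°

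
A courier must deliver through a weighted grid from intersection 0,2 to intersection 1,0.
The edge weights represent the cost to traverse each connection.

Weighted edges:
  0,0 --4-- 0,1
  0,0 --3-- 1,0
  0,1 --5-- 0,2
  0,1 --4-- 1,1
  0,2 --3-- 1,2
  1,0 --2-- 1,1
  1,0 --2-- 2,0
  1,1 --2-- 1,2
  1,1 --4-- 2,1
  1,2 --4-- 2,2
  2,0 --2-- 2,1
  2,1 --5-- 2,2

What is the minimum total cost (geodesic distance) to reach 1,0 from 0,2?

Shortest path: 0,2 → 1,2 → 1,1 → 1,0, total weight = 7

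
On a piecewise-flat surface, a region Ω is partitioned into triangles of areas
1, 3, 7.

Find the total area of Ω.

1 + 3 + 7 = 11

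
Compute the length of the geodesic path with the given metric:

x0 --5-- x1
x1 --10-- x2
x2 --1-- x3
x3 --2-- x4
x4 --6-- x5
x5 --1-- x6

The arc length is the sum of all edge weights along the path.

Arc length = 5 + 10 + 1 + 2 + 6 + 1 = 25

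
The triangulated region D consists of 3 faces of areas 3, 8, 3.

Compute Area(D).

3 + 8 + 3 = 14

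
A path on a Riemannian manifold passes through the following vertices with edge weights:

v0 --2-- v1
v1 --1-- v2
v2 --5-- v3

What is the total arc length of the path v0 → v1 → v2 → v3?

Arc length = 2 + 1 + 5 = 8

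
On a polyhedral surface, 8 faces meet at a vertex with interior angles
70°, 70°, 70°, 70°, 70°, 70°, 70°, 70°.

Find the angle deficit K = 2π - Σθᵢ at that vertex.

Sum of angles = 560°. K = 360° - 560° = -200°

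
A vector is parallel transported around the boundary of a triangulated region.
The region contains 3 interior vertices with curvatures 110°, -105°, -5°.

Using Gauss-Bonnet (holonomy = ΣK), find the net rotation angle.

Holonomy = total enclosed curvature = 110° + (-105°) + (-5°) = 0°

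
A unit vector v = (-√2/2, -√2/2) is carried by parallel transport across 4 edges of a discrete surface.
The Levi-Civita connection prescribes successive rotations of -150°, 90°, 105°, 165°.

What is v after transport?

Total rotation: (-150°) + 90° + 105° + 165° = 210° ≡ -150° (mod 360°). Final vector: (0.2588, 0.9659)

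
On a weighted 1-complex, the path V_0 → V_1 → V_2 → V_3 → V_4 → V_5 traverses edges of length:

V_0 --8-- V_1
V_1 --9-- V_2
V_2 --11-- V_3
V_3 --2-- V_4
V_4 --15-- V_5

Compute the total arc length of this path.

Arc length = 8 + 9 + 11 + 2 + 15 = 45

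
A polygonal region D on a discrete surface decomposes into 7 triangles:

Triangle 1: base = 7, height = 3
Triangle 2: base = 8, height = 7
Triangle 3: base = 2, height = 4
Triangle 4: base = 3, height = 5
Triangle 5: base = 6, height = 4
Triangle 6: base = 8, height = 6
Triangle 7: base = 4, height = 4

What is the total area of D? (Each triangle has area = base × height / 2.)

(1/2)×7×3 + (1/2)×8×7 + (1/2)×2×4 + (1/2)×3×5 + (1/2)×6×4 + (1/2)×8×6 + (1/2)×4×4 = 94.0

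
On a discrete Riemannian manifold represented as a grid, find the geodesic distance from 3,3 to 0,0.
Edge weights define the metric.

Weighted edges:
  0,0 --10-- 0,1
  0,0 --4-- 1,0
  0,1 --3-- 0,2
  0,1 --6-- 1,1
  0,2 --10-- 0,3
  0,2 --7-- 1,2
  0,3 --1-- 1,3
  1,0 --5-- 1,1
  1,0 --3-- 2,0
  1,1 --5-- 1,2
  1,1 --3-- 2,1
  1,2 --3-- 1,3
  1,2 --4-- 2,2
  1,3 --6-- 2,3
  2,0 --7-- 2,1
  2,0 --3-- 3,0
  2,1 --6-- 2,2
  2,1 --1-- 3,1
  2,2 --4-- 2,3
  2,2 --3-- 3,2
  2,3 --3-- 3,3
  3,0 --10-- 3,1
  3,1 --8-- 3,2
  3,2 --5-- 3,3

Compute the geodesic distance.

Shortest path: 3,3 → 2,3 → 2,2 → 1,2 → 1,1 → 1,0 → 0,0, total weight = 25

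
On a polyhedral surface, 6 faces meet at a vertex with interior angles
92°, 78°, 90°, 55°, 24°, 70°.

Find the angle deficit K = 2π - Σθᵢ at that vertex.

Sum of angles = 409°. K = 360° - 409° = -49° = -49π/180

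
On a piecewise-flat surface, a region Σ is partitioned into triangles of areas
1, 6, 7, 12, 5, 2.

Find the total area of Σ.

1 + 6 + 7 + 12 + 5 + 2 = 33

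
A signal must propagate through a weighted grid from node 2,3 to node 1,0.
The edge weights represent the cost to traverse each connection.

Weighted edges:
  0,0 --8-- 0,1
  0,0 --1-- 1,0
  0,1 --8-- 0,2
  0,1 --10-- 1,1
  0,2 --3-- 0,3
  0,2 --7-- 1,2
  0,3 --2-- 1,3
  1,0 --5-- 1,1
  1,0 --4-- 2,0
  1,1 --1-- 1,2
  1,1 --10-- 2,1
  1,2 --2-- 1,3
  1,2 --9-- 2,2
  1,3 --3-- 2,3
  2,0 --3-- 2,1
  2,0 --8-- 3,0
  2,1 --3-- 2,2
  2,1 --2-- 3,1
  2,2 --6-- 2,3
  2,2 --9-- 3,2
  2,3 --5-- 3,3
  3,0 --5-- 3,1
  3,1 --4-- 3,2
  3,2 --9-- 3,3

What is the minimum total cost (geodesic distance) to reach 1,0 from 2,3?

Shortest path: 2,3 → 1,3 → 1,2 → 1,1 → 1,0, total weight = 11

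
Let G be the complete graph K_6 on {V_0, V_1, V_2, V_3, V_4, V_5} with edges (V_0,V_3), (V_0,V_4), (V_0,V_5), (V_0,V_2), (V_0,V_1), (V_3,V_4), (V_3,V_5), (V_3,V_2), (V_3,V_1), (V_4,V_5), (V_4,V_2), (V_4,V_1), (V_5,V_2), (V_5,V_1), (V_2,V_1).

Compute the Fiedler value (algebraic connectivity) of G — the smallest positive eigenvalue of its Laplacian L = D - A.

For the complete graph K_n, L = nI − J (J = all-ones matrix). J has eigenvalues n (once, eigenvector 𝟙) and 0 (multiplicity n−1), so L has eigenvalues 0 (once) and n (multiplicity n−1). Here n = 6: eigenvalue 0 once and 6 with multiplicity 5.
Laplacian eigenvalues: [0.0, 6.0, 6.0, 6.0, 6.0, 6.0]. Algebraic connectivity (smallest non-zero eigenvalue) = 6.0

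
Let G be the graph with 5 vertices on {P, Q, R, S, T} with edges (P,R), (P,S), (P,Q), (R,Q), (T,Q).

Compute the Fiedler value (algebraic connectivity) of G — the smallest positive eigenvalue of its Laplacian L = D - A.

Degrees: deg(P) = 3, deg(Q) = 3, deg(R) = 2, deg(S) = 1, deg(T) = 1.
L = D − A with rows/columns ordered (P, Q, R, S, T):
  [ 3, -1, -1, -1,  0]
  [-1,  3, -1,  0, -1]
  [-1, -1,  2,  0,  0]
  [-1,  0,  0,  1,  0]
  [ 0, -1,  0,  0,  1]
Characteristic polynomial: det(λI − L) = λ(λ² − 5λ + 3)(λ² − 5λ + 5).
Roots: λ = 0; (λ² − 5λ + 3) = 0 ⇒ λ = (5 ± √13)/2 ≈ 0.6972, 4.3028; (λ² − 5λ + 5) = 0 ⇒ λ = (5 ± √5)/2 ≈ 1.382, 3.618.
(Check: the roots sum (with multiplicity) to 10, matching trace L = Σdeg = 2·5 = 10.)
Laplacian eigenvalues: [0.0, 0.6972, 1.382, 3.618, 4.3028]. Algebraic connectivity (smallest non-zero eigenvalue) = 0.6972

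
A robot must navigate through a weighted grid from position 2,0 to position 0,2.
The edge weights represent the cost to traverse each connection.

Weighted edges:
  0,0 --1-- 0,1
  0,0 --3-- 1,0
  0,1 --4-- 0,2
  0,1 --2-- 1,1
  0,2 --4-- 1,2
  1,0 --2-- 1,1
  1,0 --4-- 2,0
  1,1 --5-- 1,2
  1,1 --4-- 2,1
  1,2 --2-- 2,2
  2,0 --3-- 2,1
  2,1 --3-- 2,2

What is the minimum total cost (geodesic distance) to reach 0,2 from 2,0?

Shortest path: 2,0 → 1,0 → 1,1 → 0,1 → 0,2, total weight = 12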